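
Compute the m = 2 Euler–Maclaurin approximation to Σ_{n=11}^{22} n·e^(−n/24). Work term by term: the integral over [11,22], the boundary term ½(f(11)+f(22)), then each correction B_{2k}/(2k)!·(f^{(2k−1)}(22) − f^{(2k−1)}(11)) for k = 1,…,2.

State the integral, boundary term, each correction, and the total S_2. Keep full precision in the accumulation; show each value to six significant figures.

Integral: ∫_11^22 x·e^(−x/24) dx = 89.7288.
Endpoint term: (f(11) + f(22))/2 = (6.95570 + 8.79669)/2 = 7.87620.
So far: 97.6050.
k=1: B_{2}/(2)! × [f^{(1)}(22) − f^{(1)}(11)] = 1/12 × (0.0333208 − 0.342516) = -0.0257662.
Running total after k=1: 97.5792.
k=2: B_{4}/(4)! × [f^{(3)}(22) − f^{(3)}(11)] = −1/720 × (0.00144622 − 0.00279026) = 1.86673e-06.

S_2 ≈ 97.5792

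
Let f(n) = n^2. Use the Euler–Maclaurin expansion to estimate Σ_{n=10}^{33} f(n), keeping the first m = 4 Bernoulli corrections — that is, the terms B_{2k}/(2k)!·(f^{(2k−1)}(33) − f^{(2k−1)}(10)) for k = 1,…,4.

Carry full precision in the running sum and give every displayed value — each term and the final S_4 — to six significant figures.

S_4 ≈ 12244.0

The integral term ∫_10^33 x^2 dx = 11645.7.
Boundary: ½(f(10) + f(33)) = ½(100.000 + 1089.00) = 594.500.
Integral + boundary = 12240.2.
Correction k=1: B_{2}/2! · (f^{(1)}(33) − f^{(1)}(10)) = 1/12 · (66.0000 − 20.0000) = 3.83333.
Partial sum through k=1: 12244.0.
Correction k=2: B_{4}/4! · (f^{(3)}(33) − f^{(3)}(10)) = −1/720 · (0.00000 − 0.00000) = 0.00000.
Partial sum through k=2: 12244.0.
Correction k=3: B_{6}/6! · (f^{(5)}(33) − f^{(5)}(10)) = 1/30240 · (0.00000 − 0.00000) = 0.00000.
Partial sum through k=3: 12244.0.
Correction k=4: B_{8}/8! · (f^{(7)}(33) − f^{(7)}(10)) = −1/1209600 · (0.00000 − 0.00000) = 0.00000.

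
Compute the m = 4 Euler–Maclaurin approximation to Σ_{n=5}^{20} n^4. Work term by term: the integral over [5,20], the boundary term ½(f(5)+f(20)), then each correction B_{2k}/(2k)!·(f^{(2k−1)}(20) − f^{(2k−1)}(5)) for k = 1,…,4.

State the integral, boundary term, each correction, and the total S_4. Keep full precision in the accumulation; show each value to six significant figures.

∫_5^20 x^4 dx evaluates to 639375.
Boundary: ½(f(5) + f(20)) = ½(625.000 + 160000) = 80312.5.
Integral + boundary = 719688.
Correction k=1: B_{2}/2! · (f^{(1)}(20) − f^{(1)}(5)) = 1/12 · (32000.0 − 500.000) = 2625.00.
Partial sum through k=1: 722312.
Correction k=2: B_{4}/4! · (f^{(3)}(20) − f^{(3)}(5)) = −1/720 · (480.000 − 120.000) = -0.500000.
Partial sum through k=2: 722312.
Correction k=3: B_{6}/6! · (f^{(5)}(20) − f^{(5)}(5)) = 1/30240 · (0.00000 − 0.00000) = 0.00000.
Partial sum through k=3: 722312.
Correction k=4: B_{8}/8! · (f^{(7)}(20) − f^{(7)}(5)) = −1/1209600 · (0.00000 − 0.00000) = 0.00000.

S_4 ≈ 722312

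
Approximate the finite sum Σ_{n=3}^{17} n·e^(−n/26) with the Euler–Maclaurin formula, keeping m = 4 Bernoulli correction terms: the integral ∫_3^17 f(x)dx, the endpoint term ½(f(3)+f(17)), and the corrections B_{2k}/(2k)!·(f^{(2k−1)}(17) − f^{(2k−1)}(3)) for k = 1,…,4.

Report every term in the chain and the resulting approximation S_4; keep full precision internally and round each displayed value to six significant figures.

S_4 ≈ 96.1311

Integral: ∫_3^17 x·e^(−x/26) dx = 90.4249.
Boundary: ½(f(3) + f(17)) = ½(2.67307 + 8.84071) = 5.75689.
Running total after boundary: 96.1818.
Correction k=1: B_{2}/2! · (f^{(1)}(17) − f^{(1)}(3)) = 1/12 · (0.180014 − 0.788213) = -0.0506832.
After k=1: 96.1311.
Correction k=2: B_{4}/4! · (f^{(3)}(17) − f^{(3)}(3)) = −1/720 · (0.00180488 − 0.00380216) = 2.77400e-06.
After k=2: 96.1311.
Correction k=3: B_{6}/6! · (f^{(5)}(17) − f^{(5)}(3)) = 1/30240 · (4.94595e-06 − 9.52415e-06) = -1.51395e-10.
After k=3: 96.1311.
Correction k=4: B_{8}/8! · (f^{(7)}(17) − f^{(7)}(3)) = −1/1209600 · (1.06834e-08 − 1.98577e-08) = 7.58458e-15.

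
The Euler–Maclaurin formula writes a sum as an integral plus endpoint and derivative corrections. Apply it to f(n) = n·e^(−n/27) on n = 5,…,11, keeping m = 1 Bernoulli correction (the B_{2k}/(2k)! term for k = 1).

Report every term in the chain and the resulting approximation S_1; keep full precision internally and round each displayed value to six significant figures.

∫_5^11 x·e^(−x/27) dx evaluates to 35.2684.
Boundary: ½(f(5) + f(11)) = ½(4.15475 + 7.31910) = 5.73693.
Integral + boundary = 41.0053.
k=1: B_{2}/(2)! × [f^{(1)}(11) − f^{(1)}(5)] = 1/12 × (0.394295 − 0.677071) = -0.0235646.

S_1 ≈ 40.9817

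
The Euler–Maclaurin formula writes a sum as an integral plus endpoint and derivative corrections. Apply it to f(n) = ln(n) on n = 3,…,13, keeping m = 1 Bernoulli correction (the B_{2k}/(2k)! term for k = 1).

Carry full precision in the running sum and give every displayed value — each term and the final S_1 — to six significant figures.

S_1 ≈ 21.8589

∫_3^13 ln(x) dx evaluates to 20.0485.
Boundary: ½(f(3) + f(13)) = ½(1.09861 + 2.56495) = 1.83178.
Running total after boundary: 21.8803.
Order-1 term: 1/12 · (0.0769231 − 0.333333) = -0.0213675.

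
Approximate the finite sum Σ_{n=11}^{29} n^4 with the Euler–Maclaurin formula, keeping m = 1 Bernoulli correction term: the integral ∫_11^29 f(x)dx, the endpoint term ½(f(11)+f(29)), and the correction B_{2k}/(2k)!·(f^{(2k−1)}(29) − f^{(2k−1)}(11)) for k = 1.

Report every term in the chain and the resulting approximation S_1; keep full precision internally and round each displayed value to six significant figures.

∫_11^29 x^4 dx evaluates to 4.07002e+06.
Endpoint term: (f(11) + f(29))/2 = (14641.0 + 707281)/2 = 360961.
So far: 4.43098e+06.
Correction k=1: B_{2}/2! · (f^{(1)}(29) − f^{(1)}(11)) = 1/12 · (97556.0 − 5324.00) = 7686.00.

S_1 ≈ 4.43867e+06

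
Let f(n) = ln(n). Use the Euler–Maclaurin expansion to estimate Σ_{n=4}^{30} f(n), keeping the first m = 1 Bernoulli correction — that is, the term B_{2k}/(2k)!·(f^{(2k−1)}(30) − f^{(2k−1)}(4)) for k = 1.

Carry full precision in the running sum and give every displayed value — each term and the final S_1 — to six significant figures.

S_1 ≈ 72.8664

Integral: ∫_4^30 ln(x) dx = 70.4907.
Endpoint term: (f(4) + f(30))/2 = (1.38629 + 3.40120)/2 = 2.39375.
So far: 72.8845.
Correction k=1: B_{2}/2! · (f^{(1)}(30) − f^{(1)}(4)) = 1/12 · (0.0333333 − 0.250000) = -0.0180556.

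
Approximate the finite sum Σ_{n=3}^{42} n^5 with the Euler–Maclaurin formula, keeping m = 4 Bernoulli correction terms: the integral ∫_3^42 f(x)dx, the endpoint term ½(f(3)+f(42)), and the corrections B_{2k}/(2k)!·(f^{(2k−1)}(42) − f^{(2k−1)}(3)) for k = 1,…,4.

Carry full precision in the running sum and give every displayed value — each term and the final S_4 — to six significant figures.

∫_3^42 x^5 dx evaluates to 9.14839e+08.
½[f(3) + f(42)] = ½[243.000 + 1.30691e+08] = 6.53457e+07.
So far: 9.80184e+08.
k=1: B_{2}/(2)! × [f^{(1)}(42) − f^{(1)}(3)] = 1/12 × (1.55585e+07 − 405.000) = 1.29651e+06.
Running total after k=1: 9.81481e+08.
k=2: B_{4}/(4)! × [f^{(3)}(42) − f^{(3)}(3)] = −1/720 × (105840 − 540.000) = -146.250.
Running total after k=2: 9.81481e+08.
k=3: B_{6}/(6)! × [f^{(5)}(42) − f^{(5)}(3)] = 1/30240 × (120.000 − 120.000) = 0.00000.
Running total after k=3: 9.81481e+08.
k=4: B_{8}/(8)! × [f^{(7)}(42) − f^{(7)}(3)] = −1/1209600 × (0.00000 − 0.00000) = 0.00000.

S_4 ≈ 9.81481e+08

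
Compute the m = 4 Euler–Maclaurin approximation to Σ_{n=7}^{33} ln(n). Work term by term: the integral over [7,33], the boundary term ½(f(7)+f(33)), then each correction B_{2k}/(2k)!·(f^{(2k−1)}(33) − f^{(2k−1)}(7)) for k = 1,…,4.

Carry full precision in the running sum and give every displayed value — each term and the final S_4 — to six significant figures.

The integral term ∫_7^33 ln(x) dx = 75.7634.
Endpoint term: (f(7) + f(33))/2 = (1.94591 + 3.49651)/2 = 2.72121.
Running total after boundary: 78.4846.
k=1: B_{2}/(2)! × [f^{(1)}(33) − f^{(1)}(7)] = 1/12 × (0.0303030 − 0.142857) = -0.00937951.
Running total after k=1: 78.4752.
k=2: B_{4}/(4)! × [f^{(3)}(33) − f^{(3)}(7)] = −1/720 × (5.56529e-05 − 0.00583090) = 8.02118e-06.
Running total after k=2: 78.4752.
k=3: B_{6}/(6)! × [f^{(5)}(33) − f^{(5)}(7)] = 1/30240 × (6.13256e-07 − 0.00142798) = -4.72012e-08.
Running total after k=3: 78.4752.
k=4: B_{8}/(8)! × [f^{(7)}(33) − f^{(7)}(7)] = −1/1209600 × (1.68941e-08 − 0.000874271) = 7.22763e-10.

S_4 ≈ 78.4752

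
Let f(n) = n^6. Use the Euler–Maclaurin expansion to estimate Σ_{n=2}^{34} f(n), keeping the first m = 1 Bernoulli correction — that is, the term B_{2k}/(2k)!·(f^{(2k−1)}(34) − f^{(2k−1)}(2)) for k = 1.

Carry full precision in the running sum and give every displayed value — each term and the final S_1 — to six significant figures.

∫_2^34 x^6 dx evaluates to 7.50334e+09.
Boundary: ½(f(2) + f(34)) = ½(64.0000 + 1.54480e+09) = 7.72402e+08.
So far: 8.27574e+09.
Order-1 term: 1/12 · (2.72613e+08 − 192.000) = 2.27177e+07.

S_1 ≈ 8.29846e+09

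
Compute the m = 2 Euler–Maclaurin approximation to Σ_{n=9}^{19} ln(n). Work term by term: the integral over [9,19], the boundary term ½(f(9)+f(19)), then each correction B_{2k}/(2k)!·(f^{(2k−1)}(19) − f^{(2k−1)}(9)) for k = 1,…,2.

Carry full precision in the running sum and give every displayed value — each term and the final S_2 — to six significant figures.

∫_9^19 ln(x) dx evaluates to 26.1693.
½[f(9) + f(19)] = ½[2.19722 + 2.94444] = 2.57083.
Running total after boundary: 28.7402.
Order-1 term: 1/12 · (0.0526316 − 0.111111) = -0.00487329.
After k=1: 28.7353.
Order-2 term: −1/720 · (0.000291588 − 0.00274348) = 3.40541e-06.

S_2 ≈ 28.7353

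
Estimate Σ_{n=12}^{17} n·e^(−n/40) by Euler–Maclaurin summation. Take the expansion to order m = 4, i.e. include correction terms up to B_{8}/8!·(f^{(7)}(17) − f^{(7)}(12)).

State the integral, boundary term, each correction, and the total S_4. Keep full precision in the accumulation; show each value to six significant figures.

S_4 ≈ 60.2969

The integral term ∫_12^17 x·e^(−x/40) dx = 50.3068.
Boundary: ½(f(12) + f(17)) = ½(8.88982 + 11.1141) = 10.0020.
Running total after boundary: 60.3087.
k=1: B_{2}/(2)! × [f^{(1)}(17) − f^{(1)}(12)] = 1/12 × (0.375918 − 0.518573) = -0.0118879.
Partial sum through k=1: 60.2969.
k=2: B_{4}/(4)! × [f^{(3)}(17) − f^{(3)}(12)] = −1/720 × (0.00105216 − 0.00125013) = 2.74958e-07.
Partial sum through k=2: 60.2969.
k=3: B_{6}/(6)! × [f^{(5)}(17) − f^{(5)}(12)] = 1/30240 × (1.16836e-06 − 1.36010e-06) = -6.34054e-12.
Partial sum through k=3: 60.2969.
k=4: B_{8}/(8)! × [f^{(7)}(17) − f^{(7)}(12)] = −1/1209600 × (1.04945e-09 − 1.21179e-09) = 1.34210e-16.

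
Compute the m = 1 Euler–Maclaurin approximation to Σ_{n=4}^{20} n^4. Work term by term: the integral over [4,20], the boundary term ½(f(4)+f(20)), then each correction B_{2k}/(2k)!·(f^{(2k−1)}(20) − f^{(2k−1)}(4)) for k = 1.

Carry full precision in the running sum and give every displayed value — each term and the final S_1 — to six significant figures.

The integral term ∫_4^20 x^4 dx = 639795.
Boundary: ½(f(4) + f(20)) = ½(256.000 + 160000) = 80128.0.
Integral + boundary = 719923.
Order-1 term: 1/12 · (32000.0 − 256.000) = 2645.33.

S_1 ≈ 722569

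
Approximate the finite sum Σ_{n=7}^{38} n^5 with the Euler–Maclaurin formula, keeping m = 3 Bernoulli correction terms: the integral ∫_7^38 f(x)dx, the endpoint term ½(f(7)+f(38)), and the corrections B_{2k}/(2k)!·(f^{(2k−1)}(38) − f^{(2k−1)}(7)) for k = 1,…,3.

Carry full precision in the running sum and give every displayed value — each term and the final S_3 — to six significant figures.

S_3 ≈ 5.42297e+08

The integral term ∫_7^38 x^5 dx = 5.01803e+08.
½[f(7) + f(38)] = ½[16807.0 + 7.92352e+07] = 3.96260e+07.
So far: 5.41429e+08.
Order-1 term: 1/12 · (1.04257e+07 − 12005.0) = 867806.
Partial sum through k=1: 5.42297e+08.
Order-2 term: −1/720 · (86640.0 − 2940.00) = -116.250.
Partial sum through k=2: 5.42297e+08.
Order-3 term: 1/30240 · (120.000 − 120.000) = 0.00000.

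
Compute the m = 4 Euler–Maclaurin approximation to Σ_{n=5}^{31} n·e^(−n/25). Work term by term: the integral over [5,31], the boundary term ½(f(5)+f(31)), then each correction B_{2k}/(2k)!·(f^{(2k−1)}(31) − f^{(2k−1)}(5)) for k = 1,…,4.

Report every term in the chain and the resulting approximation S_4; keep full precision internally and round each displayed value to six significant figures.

S_4 ≈ 215.382

The integral term ∫_5^31 x·e^(−x/25) dx = 208.910.
½[f(5) + f(31)] = ½[4.09365 + 8.97091] = 6.53228.
Integral + boundary = 215.442.
Order-1 term: 1/12 · (-0.0694522 − 0.654985) = -0.0603697.
Partial sum through k=1: 215.382.
Order-2 term: −1/720 · (0.000814906 − 0.00366791) = 3.96251e-06.
Partial sum through k=2: 215.382.
Order-3 term: 1/30240 · (2.78550e-06 − 1.00606e-05) = -2.40578e-10.
Partial sum through k=3: 215.382.
Order-4 term: −1/1209600 · (6.82743e-09 − 2.28039e-08) = 1.32081e-14.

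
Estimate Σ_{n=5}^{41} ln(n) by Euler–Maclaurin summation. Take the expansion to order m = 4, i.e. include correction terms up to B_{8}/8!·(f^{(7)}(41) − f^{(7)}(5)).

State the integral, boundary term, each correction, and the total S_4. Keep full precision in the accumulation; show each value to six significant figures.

∫_5^41 ln(x) dx evaluates to 108.209.
Endpoint term: (f(5) + f(41))/2 = (1.60944 + 3.71357)/2 = 2.66150.
So far: 110.871.
k=1: B_{2}/(2)! × [f^{(1)}(41) − f^{(1)}(5)] = 1/12 × (0.0243902 − 0.200000) = -0.0146341.
After k=1: 110.856.
k=2: B_{4}/(4)! × [f^{(3)}(41) − f^{(3)}(5)] = −1/720 × (2.90187e-05 − 0.0160000) = 2.21819e-05.
After k=2: 110.856.
k=3: B_{6}/(6)! × [f^{(5)}(41) − f^{(5)}(5)] = 1/30240 × (2.07153e-07 − 0.00768000) = -2.53961e-07.
After k=3: 110.856.
k=4: B_{8}/(8)! × [f^{(7)}(41) − f^{(7)}(5)] = −1/1209600 × (3.69697e-09 − 0.00921600) = 7.61904e-09.

S_4 ≈ 110.856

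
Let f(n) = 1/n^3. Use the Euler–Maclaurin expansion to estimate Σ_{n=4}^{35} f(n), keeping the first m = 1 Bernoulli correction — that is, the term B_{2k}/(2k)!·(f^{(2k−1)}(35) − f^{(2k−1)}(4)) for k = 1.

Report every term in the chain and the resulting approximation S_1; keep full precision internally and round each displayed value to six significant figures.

S_1 ≈ 0.0396424

The integral term ∫_4^35 1/x^3 dx = 0.0308418.
½[f(4) + f(35)] = ½[0.0156250 + 2.33236e-05] = 0.00782416.
So far: 0.0386660.
Order-1 term: 1/12 · (-1.99917e-06 − (-0.0117188)) = 0.000976396.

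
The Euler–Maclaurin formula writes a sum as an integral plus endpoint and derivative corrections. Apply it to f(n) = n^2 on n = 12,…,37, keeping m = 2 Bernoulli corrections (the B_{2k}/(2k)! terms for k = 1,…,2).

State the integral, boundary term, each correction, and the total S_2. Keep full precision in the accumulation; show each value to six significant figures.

S_2 ≈ 17069.0

∫_12^37 x^2 dx evaluates to 16308.3.
½[f(12) + f(37)] = ½[144.000 + 1369.00] = 756.500.
So far: 17064.8.
Correction k=1: B_{2}/2! · (f^{(1)}(37) − f^{(1)}(12)) = 1/12 · (74.0000 − 24.0000) = 4.16667.
Partial sum through k=1: 17069.0.
Correction k=2: B_{4}/4! · (f^{(3)}(37) − f^{(3)}(12)) = −1/720 · (0.00000 − 0.00000) = 0.00000.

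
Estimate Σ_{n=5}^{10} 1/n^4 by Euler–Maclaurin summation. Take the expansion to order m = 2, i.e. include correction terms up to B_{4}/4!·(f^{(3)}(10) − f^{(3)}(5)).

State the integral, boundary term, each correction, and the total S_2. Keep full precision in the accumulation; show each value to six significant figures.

The integral term ∫_5^10 1/x^4 dx = 0.00233333.
½[f(5) + f(10)] = ½[0.00160000 + 0.000100000] = 0.000850000.
Integral + boundary = 0.00318333.
k=1: B_{2}/(2)! × [f^{(1)}(10) − f^{(1)}(5)] = 1/12 × (-4.00000e-05 − (-0.00128000)) = 0.000103333.
After k=1: 0.00328667.
k=2: B_{4}/(4)! × [f^{(3)}(10) − f^{(3)}(5)] = −1/720 × (-1.20000e-05 − (-0.00153600)) = -2.11667e-06.

S_2 ≈ 0.00328455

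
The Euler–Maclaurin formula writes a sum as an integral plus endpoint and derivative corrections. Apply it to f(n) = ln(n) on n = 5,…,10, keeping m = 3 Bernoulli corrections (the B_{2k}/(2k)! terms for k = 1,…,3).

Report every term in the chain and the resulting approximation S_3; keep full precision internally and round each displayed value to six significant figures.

The integral term ∫_5^10 ln(x) dx = 9.97866.
½[f(5) + f(10)] = ½[1.60944 + 2.30259] = 1.95601.
Running total after boundary: 11.9347.
Order-1 term: 1/12 · (0.100000 − 0.200000) = -0.00833333.
Running total after k=1: 11.9263.
Order-2 term: −1/720 · (0.00200000 − 0.0160000) = 1.94444e-05.
Running total after k=2: 11.9264.
Order-3 term: 1/30240 · (0.000240000 − 0.00768000) = -2.46032e-07.

S_3 ≈ 11.9264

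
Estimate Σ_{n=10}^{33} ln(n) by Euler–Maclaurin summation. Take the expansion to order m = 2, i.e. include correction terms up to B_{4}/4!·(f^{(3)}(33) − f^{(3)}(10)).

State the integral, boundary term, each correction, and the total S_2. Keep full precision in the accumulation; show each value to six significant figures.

Integral: ∫_10^33 ln(x) dx = 69.3589.
Endpoint term: (f(10) + f(33))/2 = (2.30259 + 3.49651)/2 = 2.89955.
So far: 72.2584.
Correction k=1: B_{2}/2! · (f^{(1)}(33) − f^{(1)}(10)) = 1/12 · (0.0303030 − 0.100000) = -0.00580808.
After k=1: 72.2526.
Correction k=2: B_{4}/4! · (f^{(3)}(33) − f^{(3)}(10)) = −1/720 · (5.56529e-05 − 0.00200000) = 2.70048e-06.

S_2 ≈ 72.2526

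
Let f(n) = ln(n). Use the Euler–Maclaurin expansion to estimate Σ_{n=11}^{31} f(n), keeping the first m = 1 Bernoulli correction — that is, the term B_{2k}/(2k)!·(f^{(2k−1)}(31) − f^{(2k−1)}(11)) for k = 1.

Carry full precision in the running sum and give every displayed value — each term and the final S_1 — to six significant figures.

Integral: ∫_11^31 ln(x) dx = 60.0768.
Boundary: ½(f(11) + f(31)) = ½(2.39790 + 3.43399) = 2.91594.
So far: 62.9927.
Order-1 term: 1/12 · (0.0322581 − 0.0909091) = -0.00488759.

S_1 ≈ 62.9878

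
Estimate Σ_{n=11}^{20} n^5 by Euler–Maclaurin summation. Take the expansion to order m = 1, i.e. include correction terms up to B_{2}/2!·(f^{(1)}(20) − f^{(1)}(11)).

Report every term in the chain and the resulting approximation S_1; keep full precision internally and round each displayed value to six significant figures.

Integral: ∫_11^20 x^5 dx = 1.03714e+07.
Boundary: ½(f(11) + f(20)) = ½(161051 + 3.20000e+06) = 1.68053e+06.
So far: 1.20519e+07.
Order-1 term: 1/12 · (800000 − 73205.0) = 60566.2.

S_1 ≈ 1.21125e+07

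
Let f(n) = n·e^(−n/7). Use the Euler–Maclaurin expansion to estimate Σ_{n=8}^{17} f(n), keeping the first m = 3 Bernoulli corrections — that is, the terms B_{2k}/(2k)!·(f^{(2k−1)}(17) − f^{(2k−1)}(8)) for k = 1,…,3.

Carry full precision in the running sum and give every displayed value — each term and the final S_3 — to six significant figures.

The integral term ∫_8^17 x·e^(−x/7) dx = 18.6739.
½[f(8) + f(17)] = ½[2.55125 + 1.49877] = 2.02501.
So far: 20.6989.
k=1: B_{2}/(2)! × [f^{(1)}(17) − f^{(1)}(8)] = 1/12 × (-0.125947 − (-0.0455581)) = -0.00669905.
Partial sum through k=1: 20.6922.
k=2: B_{4}/(4)! × [f^{(3)}(17) − f^{(3)}(8)] = −1/720 × (0.00102814 − 0.0120868) = 1.53593e-05.
Partial sum through k=2: 20.6922.
k=3: B_{6}/(6)! × [f^{(5)}(17) − f^{(5)}(8)] = 1/30240 × (9.44207e-05 − 0.000512315) = -1.38193e-08.

S_3 ≈ 20.6922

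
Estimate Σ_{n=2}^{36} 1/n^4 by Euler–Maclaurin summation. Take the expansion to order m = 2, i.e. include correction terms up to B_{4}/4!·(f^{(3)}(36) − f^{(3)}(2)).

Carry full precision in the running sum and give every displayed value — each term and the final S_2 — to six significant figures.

S_2 ≈ 0.0820244

The integral term ∫_2^36 1/x^4 dx = 0.0416595.
Boundary: ½(f(2) + f(36)) = ½(0.0625000 + 5.95374e-07) = 0.0312503.
Integral + boundary = 0.0729098.
Correction k=1: B_{2}/2! · (f^{(1)}(36) − f^{(1)}(2)) = 1/12 · (-6.61527e-08 − (-0.125000)) = 0.0104167.
Partial sum through k=1: 0.0833265.
Correction k=2: B_{4}/4! · (f^{(3)}(36) − f^{(3)}(2)) = −1/720 · (-1.53131e-09 − (-0.937500)) = -0.00130208.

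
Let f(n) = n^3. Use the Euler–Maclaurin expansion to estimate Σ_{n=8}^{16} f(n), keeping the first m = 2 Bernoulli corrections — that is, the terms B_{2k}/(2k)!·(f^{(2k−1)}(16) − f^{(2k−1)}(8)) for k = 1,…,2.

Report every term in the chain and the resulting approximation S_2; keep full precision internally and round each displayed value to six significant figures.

S_2 ≈ 17712.0

∫_8^16 x^3 dx evaluates to 15360.0.
½[f(8) + f(16)] = ½[512.000 + 4096.00] = 2304.00.
Running total after boundary: 17664.0.
Correction k=1: B_{2}/2! · (f^{(1)}(16) − f^{(1)}(8)) = 1/12 · (768.000 − 192.000) = 48.0000.
Running total after k=1: 17712.0.
Correction k=2: B_{4}/4! · (f^{(3)}(16) − f^{(3)}(8)) = −1/720 · (6.00000 − 6.00000) = 0.00000.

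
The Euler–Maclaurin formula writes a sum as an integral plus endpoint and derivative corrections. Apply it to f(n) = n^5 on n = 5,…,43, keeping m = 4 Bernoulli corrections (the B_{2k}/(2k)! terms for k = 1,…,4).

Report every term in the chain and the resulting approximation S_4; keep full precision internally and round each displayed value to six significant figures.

The integral term ∫_5^43 x^5 dx = 1.05356e+09.
Endpoint term: (f(5) + f(43))/2 = (3125.00 + 1.47008e+08)/2 = 7.35058e+07.
So far: 1.12706e+09.
k=1: B_{2}/(2)! × [f^{(1)}(43) − f^{(1)}(5)] = 1/12 × (1.70940e+07 − 3125.00) = 1.42424e+06.
Running total after k=1: 1.12849e+09.
k=2: B_{4}/(4)! × [f^{(3)}(43) − f^{(3)}(5)] = −1/720 × (110940 − 1500.00) = -152.000.
Running total after k=2: 1.12849e+09.
k=3: B_{6}/(6)! × [f^{(5)}(43) − f^{(5)}(5)] = 1/30240 × (120.000 − 120.000) = 0.00000.
Running total after k=3: 1.12849e+09.
k=4: B_{8}/(8)! × [f^{(7)}(43) − f^{(7)}(5)] = −1/1209600 × (0.00000 − 0.00000) = 0.00000.

S_4 ≈ 1.12849e+09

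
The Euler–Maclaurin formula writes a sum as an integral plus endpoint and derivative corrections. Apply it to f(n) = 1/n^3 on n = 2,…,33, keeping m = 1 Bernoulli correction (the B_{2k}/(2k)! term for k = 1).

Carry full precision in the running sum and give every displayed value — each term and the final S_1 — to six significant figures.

S_1 ≈ 0.202680

Integral: ∫_2^33 1/x^3 dx = 0.124541.
Endpoint term: (f(2) + f(33))/2 = (0.125000 + 2.78265e-05)/2 = 0.0625139.
So far: 0.187055.
k=1: B_{2}/(2)! × [f^{(1)}(33) − f^{(1)}(2)] = 1/12 × (-2.52968e-06 − (-0.187500)) = 0.0156248.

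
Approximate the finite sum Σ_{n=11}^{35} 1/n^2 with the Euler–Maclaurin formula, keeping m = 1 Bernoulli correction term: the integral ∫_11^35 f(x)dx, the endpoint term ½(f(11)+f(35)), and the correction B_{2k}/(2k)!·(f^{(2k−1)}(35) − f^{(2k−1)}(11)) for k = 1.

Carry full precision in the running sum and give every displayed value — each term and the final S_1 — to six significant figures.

S_1 ≈ 0.0669994

Integral: ∫_11^35 1/x^2 dx = 0.0623377.
Endpoint term: (f(11) + f(35))/2 = (0.00826446 + 0.000816327)/2 = 0.00454039.
So far: 0.0668781.
Correction k=1: B_{2}/2! · (f^{(1)}(35) − f^{(1)}(11)) = 1/12 · (-4.66472e-05 − (-0.00150263)) = 0.000121332.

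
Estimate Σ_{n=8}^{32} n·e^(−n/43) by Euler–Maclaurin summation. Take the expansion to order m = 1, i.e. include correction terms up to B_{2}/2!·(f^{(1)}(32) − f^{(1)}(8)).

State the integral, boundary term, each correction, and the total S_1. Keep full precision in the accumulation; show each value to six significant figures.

S_1 ≈ 299.317

∫_8^32 x·e^(−x/43) dx evaluates to 288.441.
½[f(8) + f(32)] = ½[6.64188 + 15.2039] = 10.9229.
So far: 299.363.
Order-1 term: 1/12 · (0.121543 − 0.675773) = -0.0461858.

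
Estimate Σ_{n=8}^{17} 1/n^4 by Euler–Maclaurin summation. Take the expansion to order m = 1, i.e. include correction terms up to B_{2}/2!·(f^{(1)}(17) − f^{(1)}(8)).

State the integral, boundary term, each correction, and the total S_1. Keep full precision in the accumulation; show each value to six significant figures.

Integral: ∫_8^17 1/x^4 dx = 0.000583194.
½[f(8) + f(17)] = ½[0.000244141 + 1.19730e-05] = 0.000128057.
Integral + boundary = 0.000711251.
Order-1 term: 1/12 · (-2.81719e-06 − (-0.000122070)) = 9.93776e-06.

S_1 ≈ 0.000721189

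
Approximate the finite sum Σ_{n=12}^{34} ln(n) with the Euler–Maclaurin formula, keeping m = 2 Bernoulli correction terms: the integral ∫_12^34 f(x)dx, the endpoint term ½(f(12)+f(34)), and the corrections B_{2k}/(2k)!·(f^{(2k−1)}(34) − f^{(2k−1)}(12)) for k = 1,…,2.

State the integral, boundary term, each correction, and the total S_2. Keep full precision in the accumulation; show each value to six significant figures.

S_2 ≈ 71.0785

Integral: ∫_12^34 ln(x) dx = 68.0774.
½[f(12) + f(34)] = ½[2.48491 + 3.52636] = 3.00563.
So far: 71.0830.
Order-1 term: 1/12 · (0.0294118 − 0.0833333) = -0.00449346.
Running total after k=1: 71.0785.
Order-2 term: −1/720 · (5.08854e-05 − 0.00115741) = 1.53684e-06.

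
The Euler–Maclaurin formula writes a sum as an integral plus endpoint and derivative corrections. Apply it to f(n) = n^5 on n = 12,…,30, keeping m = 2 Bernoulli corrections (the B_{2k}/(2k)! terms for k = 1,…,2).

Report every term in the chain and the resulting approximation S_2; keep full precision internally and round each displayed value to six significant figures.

S_2 ≈ 1.33606e+08

∫_12^30 x^5 dx evaluates to 1.21002e+08.
½[f(12) + f(30)] = ½[248832 + 2.43000e+07] = 1.22744e+07.
So far: 1.33277e+08.
k=1: B_{2}/(2)! × [f^{(1)}(30) − f^{(1)}(12)] = 1/12 × (4.05000e+06 − 103680) = 328860.
Running total after k=1: 1.33606e+08.
k=2: B_{4}/(4)! × [f^{(3)}(30) − f^{(3)}(12)] = −1/720 × (54000.0 − 8640.00) = -63.0000.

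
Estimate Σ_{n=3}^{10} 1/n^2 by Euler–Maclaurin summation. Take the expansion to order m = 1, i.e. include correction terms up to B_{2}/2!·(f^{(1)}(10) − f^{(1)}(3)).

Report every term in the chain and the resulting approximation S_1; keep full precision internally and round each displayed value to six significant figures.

S_1 ≈ 0.299895

Integral: ∫_3^10 1/x^2 dx = 0.233333.
Boundary: ½(f(3) + f(10)) = ½(0.111111 + 0.0100000) = 0.0605556.
So far: 0.293889.
k=1: B_{2}/(2)! × [f^{(1)}(10) − f^{(1)}(3)] = 1/12 × (-0.00200000 − (-0.0740741)) = 0.00600617.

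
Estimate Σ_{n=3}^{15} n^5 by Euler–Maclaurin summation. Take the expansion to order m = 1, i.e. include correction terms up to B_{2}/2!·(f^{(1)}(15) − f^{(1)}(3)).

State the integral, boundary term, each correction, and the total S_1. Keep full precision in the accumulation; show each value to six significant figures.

Integral: ∫_3^15 x^5 dx = 1.89832e+06.
Boundary: ½(f(3) + f(15)) = ½(243.000 + 759375) = 379809.
Running total after boundary: 2.27812e+06.
Order-1 term: 1/12 · (253125 − 405.000) = 21060.0.

S_1 ≈ 2.29918e+06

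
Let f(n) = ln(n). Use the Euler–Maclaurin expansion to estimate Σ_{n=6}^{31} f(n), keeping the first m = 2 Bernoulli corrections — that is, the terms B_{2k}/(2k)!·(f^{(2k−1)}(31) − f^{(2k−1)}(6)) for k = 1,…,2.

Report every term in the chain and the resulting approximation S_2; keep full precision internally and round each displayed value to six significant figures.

Integral: ∫_6^31 ln(x) dx = 70.7030.
Endpoint term: (f(6) + f(31))/2 = (1.79176 + 3.43399)/2 = 2.61287.
So far: 73.3159.
Correction k=1: B_{2}/2! · (f^{(1)}(31) − f^{(1)}(6)) = 1/12 · (0.0322581 − 0.166667) = -0.0112007.
After k=1: 73.3047.
Correction k=2: B_{4}/4! · (f^{(3)}(31) − f^{(3)}(6)) = −1/720 · (6.71344e-05 − 0.00925926) = 1.27668e-05.

S_2 ≈ 73.3047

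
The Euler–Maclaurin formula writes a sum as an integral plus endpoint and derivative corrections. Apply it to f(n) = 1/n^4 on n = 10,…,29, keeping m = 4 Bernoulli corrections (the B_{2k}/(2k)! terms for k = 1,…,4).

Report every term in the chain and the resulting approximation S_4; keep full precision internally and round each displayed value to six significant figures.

Integral: ∫_10^29 1/x^4 dx = 0.000319666.
Endpoint term: (f(10) + f(29))/2 = (0.000100000 + 1.41387e-06)/2 = 5.07069e-05.
So far: 0.000370373.
k=1: B_{2}/(2)! × [f^{(1)}(29) − f^{(1)}(10)] = 1/12 × (-1.95016e-07 − (-4.00000e-05)) = 3.31708e-06.
After k=1: 0.000373690.
k=2: B_{4}/(4)! × [f^{(3)}(29) − f^{(3)}(10)] = −1/720 × (-6.95657e-09 − (-1.20000e-05)) = -1.66570e-08.
After k=2: 0.000373673.
k=3: B_{6}/(6)! × [f^{(5)}(29) − f^{(5)}(10)] = 1/30240 × (-4.63220e-10 − (-6.72000e-06)) = 2.22207e-10.
After k=3: 0.000373674.
k=4: B_{8}/(8)! × [f^{(7)}(29) − f^{(7)}(10)] = −1/1209600 × (-4.95717e-11 − (-6.04800e-06)) = -4.99996e-12.

S_4 ≈ 0.000373674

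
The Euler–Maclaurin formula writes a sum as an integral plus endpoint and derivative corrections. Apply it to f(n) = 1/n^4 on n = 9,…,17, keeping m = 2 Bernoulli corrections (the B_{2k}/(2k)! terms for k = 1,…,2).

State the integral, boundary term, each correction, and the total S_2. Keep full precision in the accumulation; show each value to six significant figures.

S_2 ≈ 0.000476970

The integral term ∫_9^17 1/x^4 dx = 0.000389400.
½[f(9) + f(17)] = ½[0.000152416 + 1.19730e-05] = 8.21944e-05.
So far: 0.000471595.
k=1: B_{2}/(2)! × [f^{(1)}(17) − f^{(1)}(9)] = 1/12 × (-2.81719e-06 − (-6.77404e-05)) = 5.41026e-06.
After k=1: 0.000477005.
k=2: B_{4}/(4)! × [f^{(3)}(17) − f^{(3)}(9)] = −1/720 × (-2.92441e-07 − (-2.50890e-05)) = -3.44397e-08.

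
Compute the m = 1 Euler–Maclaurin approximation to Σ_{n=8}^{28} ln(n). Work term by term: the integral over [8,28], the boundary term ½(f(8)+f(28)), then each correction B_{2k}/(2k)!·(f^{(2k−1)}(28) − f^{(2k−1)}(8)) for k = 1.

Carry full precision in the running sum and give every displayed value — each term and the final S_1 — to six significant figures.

S_1 ≈ 59.3646

Integral: ∫_8^28 ln(x) dx = 56.6662.
Boundary: ½(f(8) + f(28)) = ½(2.07944 + 3.33220) = 2.70582.
Integral + boundary = 59.3720.
Order-1 term: 1/12 · (0.0357143 − 0.125000) = -0.00744048.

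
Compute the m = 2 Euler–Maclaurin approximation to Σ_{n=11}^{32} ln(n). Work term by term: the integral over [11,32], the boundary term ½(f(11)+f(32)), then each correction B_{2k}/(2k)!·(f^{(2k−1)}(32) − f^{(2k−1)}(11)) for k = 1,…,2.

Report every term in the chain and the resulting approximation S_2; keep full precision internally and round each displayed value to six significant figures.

∫_11^32 ln(x) dx evaluates to 63.5267.
½[f(11) + f(32)] = ½[2.39790 + 3.46574] = 2.93182.
So far: 66.4585.
Order-1 term: 1/12 · (0.0312500 − 0.0909091) = -0.00497159.
After k=1: 66.4535.
Order-2 term: −1/720 · (6.10352e-05 − 0.00150263) = 2.00221e-06.

S_2 ≈ 66.4535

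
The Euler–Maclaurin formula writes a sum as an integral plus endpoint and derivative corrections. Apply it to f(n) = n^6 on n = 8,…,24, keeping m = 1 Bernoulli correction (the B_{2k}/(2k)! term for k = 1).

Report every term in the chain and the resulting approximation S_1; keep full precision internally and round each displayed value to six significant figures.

S_1 ≈ 7.54558e+08

The integral term ∫_8^24 x^6 dx = 6.54911e+08.
Endpoint term: (f(8) + f(24))/2 = (262144 + 1.91103e+08)/2 = 9.56826e+07.
Integral + boundary = 7.50593e+08.
Correction k=1: B_{2}/2! · (f^{(1)}(24) − f^{(1)}(8)) = 1/12 · (4.77757e+07 − 196608) = 3.96493e+06.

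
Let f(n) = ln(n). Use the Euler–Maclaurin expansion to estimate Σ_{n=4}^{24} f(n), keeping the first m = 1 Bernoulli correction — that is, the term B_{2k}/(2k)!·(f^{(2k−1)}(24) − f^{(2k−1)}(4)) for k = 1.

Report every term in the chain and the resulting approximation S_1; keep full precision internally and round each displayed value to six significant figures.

∫_4^24 ln(x) dx evaluates to 50.7281.
Endpoint term: (f(4) + f(24))/2 = (1.38629 + 3.17805)/2 = 2.28217.
Running total after boundary: 53.0103.
Correction k=1: B_{2}/2! · (f^{(1)}(24) − f^{(1)}(4)) = 1/12 · (0.0416667 − 0.250000) = -0.0173611.

S_1 ≈ 52.9929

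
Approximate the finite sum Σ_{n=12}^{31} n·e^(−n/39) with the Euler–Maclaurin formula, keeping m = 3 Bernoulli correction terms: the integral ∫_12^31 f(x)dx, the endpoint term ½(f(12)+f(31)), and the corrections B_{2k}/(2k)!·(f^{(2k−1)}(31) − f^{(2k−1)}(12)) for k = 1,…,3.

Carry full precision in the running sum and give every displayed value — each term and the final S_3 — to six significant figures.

The integral term ∫_12^31 x·e^(−x/39) dx = 229.222.
Endpoint term: (f(12) + f(31))/2 = (8.82170 + 14.0008)/2 = 11.4113.
So far: 240.633.
Order-1 term: 1/12 · (0.0926439 − 0.508944) = -0.0346917.
Running total after k=1: 240.598.
Order-2 term: −1/720 · (0.000654781 − 0.00130127) = 8.97897e-07.
Running total after k=2: 240.598.
Order-3 term: 1/30240 · (8.20942e-07 − 1.49107e-06) = -2.21604e-11.

S_3 ≈ 240.598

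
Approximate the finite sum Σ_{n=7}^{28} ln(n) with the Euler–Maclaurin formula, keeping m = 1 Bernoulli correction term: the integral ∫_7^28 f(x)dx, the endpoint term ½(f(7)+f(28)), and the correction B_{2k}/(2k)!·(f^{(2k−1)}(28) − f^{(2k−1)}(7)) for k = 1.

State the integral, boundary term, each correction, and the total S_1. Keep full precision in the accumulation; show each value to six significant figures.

S_1 ≈ 61.3105

∫_7^28 ln(x) dx evaluates to 58.6804.
Boundary: ½(f(7) + f(28)) = ½(1.94591 + 3.33220) = 2.63906.
Running total after boundary: 61.3194.
Correction k=1: B_{2}/2! · (f^{(1)}(28) − f^{(1)}(7)) = 1/12 · (0.0357143 − 0.142857) = -0.00892857.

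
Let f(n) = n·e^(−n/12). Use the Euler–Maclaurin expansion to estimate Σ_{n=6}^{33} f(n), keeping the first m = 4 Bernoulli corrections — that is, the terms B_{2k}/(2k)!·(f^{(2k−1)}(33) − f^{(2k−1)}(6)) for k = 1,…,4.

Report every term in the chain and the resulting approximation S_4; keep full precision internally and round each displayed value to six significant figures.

∫_6^33 x·e^(−x/12) dx evaluates to 96.4896.
Boundary: ½(f(6) + f(33)) = ½(3.63918 + 2.10962) = 2.87440.
Integral + boundary = 99.3640.
Order-1 term: 1/12 · (-0.111874 − 0.303265) = -0.0345949.
After k=1: 99.3294.
Order-2 term: −1/720 · (0.000110986 − 0.0105300) = 1.44709e-05.
After k=2: 99.3294.
Order-3 term: 1/30240 · (6.93662e-06 − 0.000131626) = -4.12331e-09.
After k=3: 99.3294.
Order-4 term: −1/1209600 · (9.09896e-08 − 1.32032e-06) = 1.01631e-12.

S_4 ≈ 99.3294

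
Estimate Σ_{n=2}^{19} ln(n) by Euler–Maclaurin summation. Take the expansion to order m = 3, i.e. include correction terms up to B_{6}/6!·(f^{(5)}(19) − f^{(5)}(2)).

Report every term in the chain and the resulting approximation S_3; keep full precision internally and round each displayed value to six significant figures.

The integral term ∫_2^19 ln(x) dx = 37.5580.
½[f(2) + f(19)] = ½[0.693147 + 2.94444] = 1.81879.
Integral + boundary = 39.3768.
Correction k=1: B_{2}/2! · (f^{(1)}(19) − f^{(1)}(2)) = 1/12 · (0.0526316 − 0.500000) = -0.0372807.
After k=1: 39.3396.
Correction k=2: B_{4}/4! · (f^{(3)}(19) − f^{(3)}(2)) = −1/720 · (0.000291588 − 0.250000) = 0.000346817.
After k=2: 39.3399.
Correction k=3: B_{6}/6! · (f^{(5)}(19) − f^{(5)}(2)) = 1/30240 · (9.69267e-06 − 0.750000) = -2.48013e-05.

S_3 ≈ 39.3399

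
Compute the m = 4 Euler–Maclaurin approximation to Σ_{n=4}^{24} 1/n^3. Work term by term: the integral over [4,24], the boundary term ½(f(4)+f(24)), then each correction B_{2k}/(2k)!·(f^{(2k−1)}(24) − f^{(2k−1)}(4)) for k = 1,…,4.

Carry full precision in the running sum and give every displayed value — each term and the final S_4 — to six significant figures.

∫_4^24 1/x^3 dx evaluates to 0.0303819.
Boundary: ½(f(4) + f(24)) = ½(0.0156250 + 7.23380e-05) = 0.00784867.
Running total after boundary: 0.0382306.
Correction k=1: B_{2}/2! · (f^{(1)}(24) − f^{(1)}(4)) = 1/12 · (-9.04225e-06 − (-0.0117188)) = 0.000975809.
Running total after k=1: 0.0392064.
Correction k=2: B_{4}/4! · (f^{(3)}(24) − f^{(3)}(4)) = −1/720 · (-3.13967e-07 − (-0.0146484)) = -2.03446e-05.
Running total after k=2: 0.0391861.
Correction k=3: B_{6}/6! · (f^{(5)}(24) − f^{(5)}(4)) = 1/30240 · (-2.28934e-08 − (-0.0384521)) = 1.27156e-06.
Running total after k=3: 0.0391873.
Correction k=4: B_{8}/8! · (f^{(7)}(24) − f^{(7)}(4)) = −1/1209600 · (-2.86168e-09 − (-0.173035)) = -1.43051e-07.

S_4 ≈ 0.0391872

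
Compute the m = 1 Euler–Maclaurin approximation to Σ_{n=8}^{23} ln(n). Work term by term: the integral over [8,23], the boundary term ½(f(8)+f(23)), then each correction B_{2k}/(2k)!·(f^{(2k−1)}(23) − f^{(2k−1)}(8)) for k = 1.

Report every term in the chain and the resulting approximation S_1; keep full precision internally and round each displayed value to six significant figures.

∫_8^23 ln(x) dx evaluates to 40.4808.
Boundary: ½(f(8) + f(23)) = ½(2.07944 + 3.13549) = 2.60747.
Running total after boundary: 43.0883.
Correction k=1: B_{2}/2! · (f^{(1)}(23) − f^{(1)}(8)) = 1/12 · (0.0434783 − 0.125000) = -0.00679348.

S_1 ≈ 43.0815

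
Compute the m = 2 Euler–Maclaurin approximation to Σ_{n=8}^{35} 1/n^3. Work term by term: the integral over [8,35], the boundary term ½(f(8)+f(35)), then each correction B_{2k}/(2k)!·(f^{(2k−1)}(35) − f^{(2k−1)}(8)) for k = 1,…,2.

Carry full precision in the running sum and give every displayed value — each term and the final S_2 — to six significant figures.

∫_8^35 1/x^3 dx evaluates to 0.00740434.
Endpoint term: (f(8) + f(35))/2 = (0.00195312 + 2.33236e-05)/2 = 0.000988224.
So far: 0.00839256.
Correction k=1: B_{2}/2! · (f^{(1)}(35) − f^{(1)}(8)) = 1/12 · (-1.99917e-06 − (-0.000732422)) = 6.08686e-05.
Running total after k=1: 0.00845343.
Correction k=2: B_{4}/4! · (f^{(3)}(35) − f^{(3)}(8)) = −1/720 · (-3.26395e-08 − (-0.000228882)) = -3.17846e-07.

S_2 ≈ 0.00845311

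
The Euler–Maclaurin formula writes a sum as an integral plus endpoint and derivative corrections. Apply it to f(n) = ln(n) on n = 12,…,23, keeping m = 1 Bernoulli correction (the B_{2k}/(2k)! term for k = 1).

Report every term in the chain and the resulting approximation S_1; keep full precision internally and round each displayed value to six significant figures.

S_1 ≈ 34.1044

Integral: ∫_12^23 ln(x) dx = 31.2975.
½[f(12) + f(23)] = ½[2.48491 + 3.13549] = 2.81020.
Running total after boundary: 34.1077.
Correction k=1: B_{2}/2! · (f^{(1)}(23) − f^{(1)}(12)) = 1/12 · (0.0434783 − 0.0833333) = -0.00332126.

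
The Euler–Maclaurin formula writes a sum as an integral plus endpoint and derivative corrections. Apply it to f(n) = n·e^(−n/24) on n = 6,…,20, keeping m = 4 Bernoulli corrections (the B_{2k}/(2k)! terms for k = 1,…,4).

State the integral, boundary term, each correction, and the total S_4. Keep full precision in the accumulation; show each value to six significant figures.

Integral: ∫_6^20 x·e^(−x/24) dx = 101.801.
½[f(6) + f(20)] = ½[4.67280 + 8.69196] = 6.68238.
Running total after boundary: 108.483.
Correction k=1: B_{2}/2! · (f^{(1)}(20) − f^{(1)}(6)) = 1/12 · (0.0724330 − 0.584101) = -0.0426390.
Partial sum through k=1: 108.441.
Correction k=2: B_{4}/4! · (f^{(3)}(20) − f^{(3)}(6)) = −1/720 · (0.00163477 − 0.00371823) = 2.89369e-06.
Partial sum through k=2: 108.441.
Correction k=3: B_{6}/6! · (f^{(5)}(20) − f^{(5)}(6)) = 1/30240 · (5.45798e-06 − 1.11500e-05) = -1.88228e-10.
Partial sum through k=3: 108.441.
Correction k=4: B_{8}/8! · (f^{(7)}(20) − f^{(7)}(6)) = −1/1209600 · (1.40240e-08 − 2.75082e-08) = 1.11477e-14.

S_4 ≈ 108.441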